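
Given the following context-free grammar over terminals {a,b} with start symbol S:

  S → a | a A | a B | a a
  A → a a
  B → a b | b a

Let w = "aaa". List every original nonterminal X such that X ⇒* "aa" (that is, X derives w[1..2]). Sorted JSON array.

Convert to CNF:
  S -> T0 A | T0 B | T0 T0 | a
  A -> T0 T0
  B -> T0 T1 | T1 T0
  T0 -> a
  T1 -> b

CYK table (by increasing span) (cells [i..j] with 1 ≤ i ≤ j ≤ 2 only):
  cell(1,1) a: {S,T0}  orig:{S}
  cell(2,2) a: {S,T0}  orig:{S}
  cell(1,2) aa: {A,S}

Original NTs in T[1,2] deriving "aa": ["A", "S"]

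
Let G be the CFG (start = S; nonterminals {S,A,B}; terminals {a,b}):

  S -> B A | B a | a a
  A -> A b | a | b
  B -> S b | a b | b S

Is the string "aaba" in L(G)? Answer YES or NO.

CNF form of G:
  S -> B A | B T1 | T1 T1
  A -> A T0 | a | b
  B -> S T0 | T0 S | T1 T0
  T0 -> b
  T1 -> a

Fill CYK table bottom-up:
  cell(0,0) a: {A,T1}  orig:{A}
  cell(1,1) a: {A,T1}  orig:{A}
  cell(2,2) b: {A,T0}  orig:{A}
  cell(3,3) a: {A,T1}  orig:{A}
  cell(0,1) aa: {S}
  cell(1,2) ab: {A,B}
  cell(2,3) ba: ∅
  cell(0,2) aab: {B}
  cell(1,3) aba: {S}
  cell(0,3) aaba: {S}

S ∈ T[0,3] ⇒ YES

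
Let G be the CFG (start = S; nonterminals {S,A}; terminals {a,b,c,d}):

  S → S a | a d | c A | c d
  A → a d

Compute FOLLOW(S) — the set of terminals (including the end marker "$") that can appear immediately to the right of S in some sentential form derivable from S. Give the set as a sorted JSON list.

FIRST iteration:
[1]
  A via A→a d: +{a}
  S via S→a d: +{a}
  S via S→c A: +{c}
  FIRST(S)={a,c}  FIRST(A)={a}
[2] (stable)
  FIRST(S)={a,c}  FIRST(A)={a}

FOLLOW iteration:
initialize: $ ∈ FOLLOW(S)
[1]
  S→S a: FOLLOW(S) ⊇ FIRST(a) = {a}; new: +{a}
  S→c A: FOLLOW(A) ⊇ FOLLOW(S) ⊇ {$,a}; new: +{$,a}
  FOLLOW(S)={$,a}  FOLLOW(A)={$,a}
[2] (stable)
  FOLLOW(S)={$,a}  FOLLOW(A)={$,a}

FOLLOW(S) = ["$", "a"]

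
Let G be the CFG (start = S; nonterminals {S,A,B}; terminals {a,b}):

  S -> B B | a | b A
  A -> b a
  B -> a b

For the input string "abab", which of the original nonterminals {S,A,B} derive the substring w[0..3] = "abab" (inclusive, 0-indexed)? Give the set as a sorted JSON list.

Convert to CNF:
  S -> B B | T0 A | a
  A -> T0 T1
  B -> T1 T0
  T0 -> b
  T1 -> a

CYK fill (cells [i..j] with 0 ≤ i ≤ j ≤ 3 only):
  T[0,0] 'a' = {S,T1}  orig:{S}
  T[1,1] 'b' = {T0}  orig:{}
  T[2,2] 'a' = {S,T1}  orig:{S}
  T[3,3] 'b' = {T0}  orig:{}
  T[0,1] 'ab' = {B}
  T[1,2] 'ba' = {A}
  T[2,3] 'ab' = {B}
  T[0,2] 'aba' = ∅
  T[1,3] 'bab' = ∅
  T[0,3] 'abab' = {S}

Original NTs in T[0,3] deriving "abab": ["S"]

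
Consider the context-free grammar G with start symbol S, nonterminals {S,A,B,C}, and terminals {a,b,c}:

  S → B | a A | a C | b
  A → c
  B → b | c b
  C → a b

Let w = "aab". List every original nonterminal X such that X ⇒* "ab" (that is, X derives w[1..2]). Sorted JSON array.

CNF form of G:
  S -> T0 T1 | T2 A | T2 C | b
  A -> c
  B -> T0 T1 | b
  C -> T2 T1
  T0 -> c
  T1 -> b
  T2 -> a

CYK fill (cells [i..j] with 1 ≤ i ≤ j ≤ 2 only):
  [1..1]={T2}  "a"  orig:{}
  [2..2]={B,S,T1}  "b"  orig:{B,S}
  [1..2]={C}  "ab"

Original NTs in T[1,2] deriving "ab": ["C"]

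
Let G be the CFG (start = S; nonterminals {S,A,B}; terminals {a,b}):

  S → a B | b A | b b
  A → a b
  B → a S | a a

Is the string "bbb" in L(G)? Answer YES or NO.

Convert to CNF:
  S -> T0 B | T1 A | T1 T1
  A -> T0 T1
  B -> T0 S | T0 T0
  T0 -> a
  T1 -> b

CYK fill:
  T[0,0] 'b' = {T1}  orig:{}
  T[1,1] 'b' = {T1}  orig:{}
  T[2,2] 'b' = {T1}  orig:{}
  T[0,1] 'bb' = {S}
  T[1,2] 'bb' = {S}
  T[0,2] 'bbb' = ∅

S ∉ T[0,2] ⇒ NO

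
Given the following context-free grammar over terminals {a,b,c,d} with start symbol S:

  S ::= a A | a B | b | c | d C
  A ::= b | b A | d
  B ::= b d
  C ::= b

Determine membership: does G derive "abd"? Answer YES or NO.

Convert to CNF:
  S -> T1 C | T2 A | T2 B | b | c
  A -> T0 A | b | d
  B -> T0 T1
  C -> b
  T0 -> b
  T1 -> d
  T2 -> a

CYK fill:
  T[0,0] 'a' = {T2}  orig:{}
  T[1,1] 'b' = {A,C,S,T0}  orig:{A,C,S}
  T[2,2] 'd' = {A,T1}  orig:{A}
  T[0,1] 'ab' = {S}
  T[1,2] 'bd' = {A,B}
  T[0,2] 'abd' = {S}

S ∈ T[0,2] ⇒ YES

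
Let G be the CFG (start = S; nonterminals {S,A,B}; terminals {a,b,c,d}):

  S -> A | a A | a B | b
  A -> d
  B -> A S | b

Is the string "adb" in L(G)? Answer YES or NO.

Convert to CNF:
  S -> T0 A | T0 B | b | d
  A -> d
  B -> A S | b
  T0 -> a

CYK table (by increasing span):
  cell(0,0) a: {T0}  orig:{}
  cell(1,1) d: {A,S}
  cell(2,2) b: {B,S}
  cell(0,1) ad: {S}
  cell(1,2) db: {B}
  cell(0,2) adb: {S}

S ∈ T[0,2] ⇒ YES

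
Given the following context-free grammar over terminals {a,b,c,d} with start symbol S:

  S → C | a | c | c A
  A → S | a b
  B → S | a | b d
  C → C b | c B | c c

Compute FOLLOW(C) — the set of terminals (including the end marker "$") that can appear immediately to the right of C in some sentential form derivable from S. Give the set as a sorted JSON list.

FIRST iteration:
pass 1:
  A via A→a b: +{a}
  B via B→a: +{a}
  B via B→b d: +{b}
  C via C→c B: +{c}
  S via S→C: +{c}
  S via S→a: +{a}
  FIRST[S]={a,c}  FIRST[A]={a}  FIRST[B]={a,b}  FIRST[C]={c}
pass 2:
  A via A→S: +{c}
  B via B→S: +{c}
  FIRST[S]={a,c}  FIRST[A]={a,c}  FIRST[B]={a,b,c}  FIRST[C]={c}
pass 3: — fixpoint
  FIRST[S]={a,c}  FIRST[A]={a,c}  FIRST[B]={a,b,c}  FIRST[C]={c}

FOLLOW sets:
seed FOLLOW(S) with $
round 1:
  C→C b: FOLLOW(C) ⊇ FIRST(b) = {b}; new: +{b}
  C→c B: FOLLOW(B) ⊇ FOLLOW(C) ⊇ {b}; new: +{b}
  S→C: FOLLOW(C) ⊇ FOLLOW(S) ⊇ {$}; new: +{$}
  S→c A: FOLLOW(A) ⊇ FOLLOW(S) ⊇ {$}; new: +{$}
  S: {$}  A: {$}  B: {b}  C: {$,b}
round 2:
  B→S: FOLLOW(S) ⊇ FOLLOW(B) ⊇ {b}; new: +{b}
  C→c B: FOLLOW(B) ⊇ FOLLOW(C) ⊇ {$,b}; new: +{$}
  S→c A: FOLLOW(A) ⊇ FOLLOW(S) ⊇ {$,b}; new: +{b}
  S: {$,b}  A: {$,b}  B: {$,b}  C: {$,b}
round 3: done
  S: {$,b}  A: {$,b}  B: {$,b}  C: {$,b}

FOLLOW(C) = ["$", "b"]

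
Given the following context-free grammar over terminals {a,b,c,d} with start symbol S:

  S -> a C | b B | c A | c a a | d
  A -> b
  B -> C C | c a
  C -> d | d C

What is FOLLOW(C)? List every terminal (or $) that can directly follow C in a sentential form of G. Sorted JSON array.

FIRST sets, iterate to fixpoint:
pass 1:
  A via A→b: +{b}
  B via B→c a: +{c}
  C via C→d: +{d}
  S via S→a C: +{a}
  S via S→b B: +{b}
  S via S→c A: +{c}
  S via S→d: +{d}
  S: {a,b,c,d}  A: {b}  B: {c}  C: {d}
pass 2:
  B via B→C C: +{d}
  S: {a,b,c,d}  A: {b}  B: {c,d}  C: {d}
pass 3: — fixpoint
  S: {a,b,c,d}  A: {b}  B: {c,d}  C: {d}

Compute FOLLOW by fixpoint:
initialize: $ ∈ FOLLOW(S)
round 1:
  B→C C: FOLLOW(C) ⊇ FIRST(C) = {d}; new: +{d}
  S→a C: FOLLOW(C) ⊇ FOLLOW(S) ⊇ {$}; new: +{$}
  S→b B: FOLLOW(B) ⊇ FOLLOW(S) ⊇ {$}; new: +{$}
  S→c A: FOLLOW(A) ⊇ FOLLOW(S) ⊇ {$}; new: +{$}
  S: {$}  A: {$}  B: {$}  C: {$,d}
round 2: (stable)
  S: {$}  A: {$}  B: {$}  C: {$,d}

FOLLOW(C) = ["$", "d"]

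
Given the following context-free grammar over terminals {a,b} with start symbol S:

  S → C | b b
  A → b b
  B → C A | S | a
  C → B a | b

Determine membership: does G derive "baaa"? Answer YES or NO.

CNF form of G:
  S -> B T1 | T0 T0 | b
  A -> T0 T0
  B -> B T1 | C A | T0 T0 | a | b
  C -> B T1 | b
  T0 -> b
  T1 -> a

CYK table (by increasing span):
  cell(0,0) b: {B,C,S,T0}  orig:{B,C,S}
  cell(1,1) a: {B,T1}  orig:{B}
  cell(2,2) a: {B,T1}  orig:{B}
  cell(3,3) a: {B,T1}  orig:{B}
  cell(0,1) ba: {B,C,S}
  cell(1,2) aa: {B,C,S}
  cell(2,3) aa: {B,C,S}
  cell(0,2) baa: {B,C,S}
  cell(1,3) aaa: {B,C,S}
  cell(0,3) baaa: {B,C,S}

S ∈ T[0,3] ⇒ YES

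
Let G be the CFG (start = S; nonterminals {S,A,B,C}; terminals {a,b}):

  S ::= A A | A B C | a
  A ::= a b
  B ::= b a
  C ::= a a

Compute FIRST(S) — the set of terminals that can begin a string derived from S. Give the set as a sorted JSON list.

FIRST sets, iterate to fixpoint:
iter 1:
  A via A→a b: +{a}
  B via B→b a: +{b}
  C via C→a a: +{a}
  S via S→A A: +{a}
  FIRST(S)={a}  FIRST(A)={a}  FIRST(B)={b}  FIRST(C)={a}
iter 2: — fixpoint
  FIRST(S)={a}  FIRST(A)={a}  FIRST(B)={b}  FIRST(C)={a}

FIRST(S) = ["a"]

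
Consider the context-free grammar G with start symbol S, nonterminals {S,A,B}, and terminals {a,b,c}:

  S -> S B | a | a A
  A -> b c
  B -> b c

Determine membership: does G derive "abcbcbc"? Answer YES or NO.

CNF form of G:
  S -> S B | T2 A | a
  A -> T0 T1
  B -> T0 T1
  T0 -> b
  T1 -> c
  T2 -> a

CYK table (by increasing span):
  T[0,0] 'a' = {S,T2}  orig:{S}
  T[1,1] 'b' = {T0}  orig:{}
  T[2,2] 'c' = {T1}  orig:{}
  T[3,3] 'b' = {T0}  orig:{}
  T[4,4] 'c' = {T1}  orig:{}
  T[5,5] 'b' = {T0}  orig:{}
  T[6,6] 'c' = {T1}  orig:{}
  T[0,1] 'ab' = ∅
  T[1,2] 'bc' = {A,B}
  T[2,3] 'cb' = ∅
  T[3,4] 'bc' = {A,B}
  T[4,5] 'cb' = ∅
  T[5,6] 'bc' = {A,B}
  T[0,2] 'abc' = {S}
  T[1,3] 'bcb' = ∅
  T[2,4] 'cbc' = ∅
  T[3,5] 'bcb' = ∅
  T[4,6] 'cbc' = ∅
  T[0,3] 'abcb' = ∅
  T[1,4] 'bcbc' = ∅
  T[2,5] 'cbcb' = ∅
  T[3,6] 'bcbc' = ∅
  T[0,4] 'abcbc' = {S}
  T[1,5] 'bcbcb' = ∅
  T[2,6] 'cbcbc' = ∅
  T[0,5] 'abcbcb' = ∅
  T[1,6] 'bcbcbc' = ∅
  T[0,6] 'abcbcbc' = {S}

S ∈ T[0,6] ⇒ YES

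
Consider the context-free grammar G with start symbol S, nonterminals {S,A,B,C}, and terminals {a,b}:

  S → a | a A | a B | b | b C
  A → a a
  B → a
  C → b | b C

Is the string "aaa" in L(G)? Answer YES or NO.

Convert to CNF:
  S -> T0 A | T0 B | T1 C | a | b
  A -> T0 T0
  B -> a
  C -> T1 C | b
  T0 -> a
  T1 -> b

Fill CYK table bottom-up:
  cell(0,0) a: {B,S,T0}  orig:{B,S}
  cell(1,1) a: {B,S,T0}  orig:{B,S}
  cell(2,2) a: {B,S,T0}  orig:{B,S}
  cell(0,1) aa: {A,S}
  cell(1,2) aa: {A,S}
  cell(0,2) aaa: {S}

S ∈ T[0,2] ⇒ YES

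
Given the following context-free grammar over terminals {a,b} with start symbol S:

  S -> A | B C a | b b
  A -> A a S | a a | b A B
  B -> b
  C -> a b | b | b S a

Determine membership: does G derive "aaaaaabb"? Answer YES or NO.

CNF form of G:
  S -> A X5 | B X6 | T0 T0 | T1 T1 | T1 X7
  A -> A X2 | T0 T0 | T1 X3
  B -> b
  C -> T0 T1 | T1 X4 | b
  T0 -> a
  T1 -> b
  X2 -> T0 S
  X3 -> A B
  X4 -> S T0
  X5 -> T0 S
  X6 -> C T0
  X7 -> A B

CYK table (by increasing span):
  [0..0]={T0}  "a"  orig:{}
  [1..1]={T0}  "a"  orig:{}
  [2..2]={T0}  "a"  orig:{}
  [3..3]={T0}  "a"  orig:{}
  [4..4]={T0}  "a"  orig:{}
  [5..5]={T0}  "a"  orig:{}
  [6..6]={B,C,T1}  "b"  orig:{B,C}
  [7..7]={B,C,T1}  "b"  orig:{B,C}
  [0..1]={A,S}  "aa"
  [1..2]={A,S}  "aa"
  [2..3]={A,S}  "aa"
  [3..4]={A,S}  "aa"
  [4..5]={A,S}  "aa"
  [5..6]={C}  "ab"
  [6..7]={S}  "bb"
  [0..2]={X2,X4,X5}  "aaa"  orig:{}
  [1..3]={X2,X4,X5}  "aaa"  orig:{}
  [2..4]={X2,X4,X5}  "aaa"  orig:{}
  [3..5]={X2,X4,X5}  "aaa"  orig:{}
  [4..6]={X3,X7}  "aab"  orig:{}
  [5..7]={X2,X5}  "abb"  orig:{}
  [0..3]=∅  "aaaa"
  [1..4]=∅  "aaaa"
  [2..5]=∅  "aaaa"
  [3..6]=∅  "aaab"
  [4..7]=∅  "aabb"
  [0..4]={A,S}  "aaaaa"
  [1..5]={A,S}  "aaaaa"
  [2..6]=∅  "aaaab"
  [3..7]={A,S}  "aaabb"
  [0..5]={X2,X4,X5}  "aaaaaa"  orig:{}
  [1..6]={X3,X7}  "aaaaab"  orig:{}
  [2..7]={X2,X5}  "aaaabb"  orig:{}
  [0..6]=∅  "aaaaaab"
  [1..7]=∅  "aaaaabb"
  [0..7]={A,S}  "aaaaaabb"

S ∈ T[0,7] ⇒ YES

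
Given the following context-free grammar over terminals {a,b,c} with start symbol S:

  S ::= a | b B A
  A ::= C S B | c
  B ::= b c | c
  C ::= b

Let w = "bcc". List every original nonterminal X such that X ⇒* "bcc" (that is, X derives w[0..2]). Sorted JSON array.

Convert to CNF:
  S -> T0 X3 | a
  A -> C X2 | c
  B -> T0 T1 | c
  C -> b
  T0 -> b
  T1 -> c
  X2 -> S B
  X3 -> B A

CYK fill — only the sub-triangle for w[0..2]:
  cell(0,0) b: {C,T0}  orig:{C}
  cell(1,1) c: {A,B,T1}  orig:{A,B}
  cell(2,2) c: {A,B,T1}  orig:{A,B}
  cell(0,1) bc: {B}
  cell(1,2) cc: {X3}  orig:{}
  cell(0,2) bcc: {S,X3}  orig:{S}

Original NTs in T[0,2] deriving "bcc": ["S"]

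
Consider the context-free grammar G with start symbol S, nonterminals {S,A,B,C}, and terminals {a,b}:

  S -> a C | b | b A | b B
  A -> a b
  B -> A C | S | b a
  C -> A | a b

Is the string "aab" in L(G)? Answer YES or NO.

Convert to CNF:
  S -> T0 C | T1 A | T1 B | b
  A -> T0 T1
  B -> A C | T0 C | T1 A | T1 B | T1 T0 | b
  C -> T0 T1
  T0 -> a
  T1 -> b

Fill CYK table bottom-up:
  T[0,0] 'a' = {T0}  orig:{}
  T[1,1] 'a' = {T0}  orig:{}
  T[2,2] 'b' = {B,S,T1}  orig:{B,S}
  T[0,1] 'aa' = ∅
  T[1,2] 'ab' = {A,C}
  T[0,2] 'aab' = {B,S}

S ∈ T[0,2] ⇒ YES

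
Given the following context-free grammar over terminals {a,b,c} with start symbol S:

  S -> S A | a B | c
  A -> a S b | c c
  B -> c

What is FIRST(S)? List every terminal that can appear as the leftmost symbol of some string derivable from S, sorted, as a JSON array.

FIRST iteration:
[1]
  A via A→a S b: +{a}
  A via A→c c: +{c}
  B via B→c: +{c}
  S via S→a B: +{a}
  S via S→c: +{c}
  FIRST[S]={a,c}  FIRST[A]={a,c}  FIRST[B]={c}
[2] done
  FIRST[S]={a,c}  FIRST[A]={a,c}  FIRST[B]={c}

FIRST(S) = ["a", "c"]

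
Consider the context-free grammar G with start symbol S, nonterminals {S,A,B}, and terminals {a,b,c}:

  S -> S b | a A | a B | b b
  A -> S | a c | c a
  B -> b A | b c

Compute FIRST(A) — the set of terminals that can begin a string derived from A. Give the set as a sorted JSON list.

FIRST sets, iterate to fixpoint:
round 1:
  A via A→a c: +{a}
  A via A→c a: +{c}
  B via B→b A: +{b}
  S via S→a A: +{a}
  S via S→b b: +{b}
  S: {a,b}  A: {a,c}  B: {b}
round 2:
  A via A→S: +{b}
  S: {a,b}  A: {a,b,c}  B: {b}
round 3: (no change)
  S: {a,b}  A: {a,b,c}  B: {b}

FIRST(A) = ["a", "b", "c"]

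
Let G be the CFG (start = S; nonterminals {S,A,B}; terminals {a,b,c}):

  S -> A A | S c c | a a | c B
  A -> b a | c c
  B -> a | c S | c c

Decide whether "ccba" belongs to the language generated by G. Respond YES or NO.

Convert to CNF:
  S -> A A | S X3 | T1 T1 | T2 B
  A -> T0 T1 | T2 T2
  B -> T2 S | T2 T2 | a
  T0 -> b
  T1 -> a
  T2 -> c
  X3 -> T2 T2

CYK table (by increasing span):
  [0..0]={T2}  "c"  orig:{}
  [1..1]={T2}  "c"  orig:{}
  [2..2]={T0}  "b"  orig:{}
  [3..3]={B,T1}  "a"  orig:{B}
  [0..1]={A,B,X3}  "cc"  orig:{A,B}
  [1..2]=∅  "cb"
  [2..3]={A}  "ba"
  [0..2]=∅  "ccb"
  [1..3]=∅  "cba"
  [0..3]={S}  "ccba"

S ∈ T[0,3] ⇒ YES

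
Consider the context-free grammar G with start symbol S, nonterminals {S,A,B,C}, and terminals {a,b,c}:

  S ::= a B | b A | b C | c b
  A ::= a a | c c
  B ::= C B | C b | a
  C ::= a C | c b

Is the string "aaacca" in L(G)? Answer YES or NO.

Convert to CNF:
  S -> T0 B | T1 T2 | T2 A | T2 C
  A -> T0 T0 | T1 T1
  B -> C B | C T2 | a
  C -> T0 C | T1 T2
  T0 -> a
  T1 -> c
  T2 -> b

CYK table (by increasing span):
  T[0,0] 'a' = {B,T0}  orig:{B}
  T[1,1] 'a' = {B,T0}  orig:{B}
  T[2,2] 'a' = {B,T0}  orig:{B}
  T[3,3] 'c' = {T1}  orig:{}
  T[4,4] 'c' = {T1}  orig:{}
  T[5,5] 'a' = {B,T0}  orig:{B}
  T[0,1] 'aa' = {A,S}
  T[1,2] 'aa' = {A,S}
  T[2,3] 'ac' = ∅
  T[3,4] 'cc' = {A}
  T[4,5] 'ca' = ∅
  T[0,2] 'aaa' = ∅
  T[1,3] 'aac' = ∅
  T[2,4] 'acc' = ∅
  T[3,5] 'cca' = ∅
  T[0,3] 'aaac' = ∅
  T[1,4] 'aacc' = ∅
  T[2,5] 'acca' = ∅
  T[0,4] 'aaacc' = ∅
  T[1,5] 'aacca' = ∅
  T[0,5] 'aaacca' = ∅

S ∉ T[0,5] ⇒ NO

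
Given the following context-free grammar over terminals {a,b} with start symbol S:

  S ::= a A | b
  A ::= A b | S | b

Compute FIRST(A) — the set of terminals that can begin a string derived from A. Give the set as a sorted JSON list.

FIRST sets, iterate to fixpoint:
round 1:
  A via A→b: +{b}
  S via S→a A: +{a}
  S via S→b: +{b}
  S: {a,b}  A: {b}
round 2:
  A via A→S: +{a}
  S: {a,b}  A: {a,b}
round 3: — fixpoint
  S: {a,b}  A: {a,b}

FIRST(A) = ["a", "b"]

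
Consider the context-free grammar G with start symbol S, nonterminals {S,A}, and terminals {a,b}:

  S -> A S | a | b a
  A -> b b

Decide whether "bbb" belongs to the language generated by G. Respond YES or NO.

Convert to CNF:
  S -> A S | T0 T1 | a
  A -> T0 T0
  T0 -> b
  T1 -> a

CYK fill:
  cell(0,0) b: {T0}  orig:{}
  cell(1,1) b: {T0}  orig:{}
  cell(2,2) b: {T0}  orig:{}
  cell(0,1) bb: {A}
  cell(1,2) bb: {A}
  cell(0,2) bbb: ∅

S ∉ T[0,2] ⇒ NO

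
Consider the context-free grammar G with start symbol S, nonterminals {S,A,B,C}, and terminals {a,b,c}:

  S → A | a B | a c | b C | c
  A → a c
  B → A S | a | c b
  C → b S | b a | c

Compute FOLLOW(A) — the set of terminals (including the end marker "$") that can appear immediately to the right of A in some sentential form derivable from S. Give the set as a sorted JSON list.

Compute FIRST by fixpoint:
iter 1:
  A via A→a c: +{a}
  B via B→A S: +{a}
  B via B→c b: +{c}
  C via C→b S: +{b}
  C via C→c: +{c}
  S via S→A: +{a}
  S via S→b C: +{b}
  S via S→c: +{c}
  FIRST(S)={a,b,c}  FIRST(A)={a}  FIRST(B)={a,c}  FIRST(C)={b,c}
iter 2: (no change)
  FIRST(S)={a,b,c}  FIRST(A)={a}  FIRST(B)={a,c}  FIRST(C)={b,c}

Compute FOLLOW by fixpoint:
seed FOLLOW(S) with $
round 1:
  B→A S: FOLLOW(A) ⊇ FIRST(S) = {a,b,c}; new: +{a,b,c}
  S→A: FOLLOW(A) ⊇ FOLLOW(S) ⊇ {$}; new: +{$}
  S→a B: FOLLOW(B) ⊇ FOLLOW(S) ⊇ {$}; new: +{$}
  S→b C: FOLLOW(C) ⊇ FOLLOW(S) ⊇ {$}; new: +{$}
  FOLLOW[S]={$}  FOLLOW[A]={$,a,b,c}  FOLLOW[B]={$}  FOLLOW[C]={$}
round 2: (no change)
  FOLLOW[S]={$}  FOLLOW[A]={$,a,b,c}  FOLLOW[B]={$}  FOLLOW[C]={$}

FOLLOW(A) = ["$", "a", "b", "c"]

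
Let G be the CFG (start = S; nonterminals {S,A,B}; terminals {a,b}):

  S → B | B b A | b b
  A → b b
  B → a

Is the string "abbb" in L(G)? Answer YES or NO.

Convert to CNF:
  S -> B X1 | T0 T0 | a
  A -> T0 T0
  B -> a
  T0 -> b
  X1 -> T0 A

CYK table (by increasing span):
  [0..0]={B,S}  "a"
  [1..1]={T0}  "b"  orig:{}
  [2..2]={T0}  "b"  orig:{}
  [3..3]={T0}  "b"  orig:{}
  [0..1]=∅  "ab"
  [1..2]={A,S}  "bb"
  [2..3]={A,S}  "bb"
  [0..2]=∅  "abb"
  [1..3]={X1}  "bbb"  orig:{}
  [0..3]={S}  "abbb"

S ∈ T[0,3] ⇒ YES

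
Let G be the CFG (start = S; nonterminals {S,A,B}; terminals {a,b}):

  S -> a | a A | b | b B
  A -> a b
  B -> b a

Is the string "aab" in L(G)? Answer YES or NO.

Convert to CNF:
  S -> T0 A | T1 B | a | b
  A -> T0 T1
  B -> T1 T0
  T0 -> a
  T1 -> b

CYK table (by increasing span):
  cell(0,0) a: {S,T0}  orig:{S}
  cell(1,1) a: {S,T0}  orig:{S}
  cell(2,2) b: {S,T1}  orig:{S}
  cell(0,1) aa: ∅
  cell(1,2) ab: {A}
  cell(0,2) aab: {S}

S ∈ T[0,2] ⇒ YES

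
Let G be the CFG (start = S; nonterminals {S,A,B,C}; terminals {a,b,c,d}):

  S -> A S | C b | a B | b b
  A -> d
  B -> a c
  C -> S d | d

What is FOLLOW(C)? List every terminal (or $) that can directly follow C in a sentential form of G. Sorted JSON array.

FIRST sets, iterate to fixpoint:
[1]
  A via A→d: +{d}
  B via B→a c: +{a}
  C via C→d: +{d}
  S via S→A S: +{d}
  S via S→a B: +{a}
  S via S→b b: +{b}
  S: {a,b,d}  A: {d}  B: {a}  C: {d}
[2]
  C via C→S d: +{a,b}
  S: {a,b,d}  A: {d}  B: {a}  C: {a,b,d}
[3] done
  S: {a,b,d}  A: {d}  B: {a}  C: {a,b,d}

FOLLOW sets:
FOLLOW(S) := {$}
pass 1:
  C→S d: FOLLOW(S) ⊇ FIRST(d) = {d}; new: +{d}
  S→A S: FOLLOW(A) ⊇ FIRST(S) = {a,b,d}; new: +{a,b,d}
  S→C b: FOLLOW(C) ⊇ FIRST(b) = {b}; new: +{b}
  S→a B: FOLLOW(B) ⊇ FOLLOW(S) ⊇ {$,d}; new: +{$,d}
  FOLLOW[S]={$,d}  FOLLOW[A]={a,b,d}  FOLLOW[B]={$,d}  FOLLOW[C]={b}
pass 2: — fixpoint
  FOLLOW[S]={$,d}  FOLLOW[A]={a,b,d}  FOLLOW[B]={$,d}  FOLLOW[C]={b}

FOLLOW(C) = ["b"]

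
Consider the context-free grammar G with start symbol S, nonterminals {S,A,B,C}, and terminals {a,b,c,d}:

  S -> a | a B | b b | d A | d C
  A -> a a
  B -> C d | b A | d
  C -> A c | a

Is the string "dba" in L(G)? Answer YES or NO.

Convert to CNF:
  S -> T0 B | T1 A | T1 C | T2 T2 | a
  A -> T0 T0
  B -> C T1 | T2 A | d
  C -> A T3 | a
  T0 -> a
  T1 -> d
  T2 -> b
  T3 -> c

CYK table (by increasing span):
  T[0,0] 'd' = {B,T1}  orig:{B}
  T[1,1] 'b' = {T2}  orig:{}
  T[2,2] 'a' = {C,S,T0}  orig:{C,S}
  T[0,1] 'db' = ∅
  T[1,2] 'ba' = ∅
  T[0,2] 'dba' = ∅

S ∉ T[0,2] ⇒ NO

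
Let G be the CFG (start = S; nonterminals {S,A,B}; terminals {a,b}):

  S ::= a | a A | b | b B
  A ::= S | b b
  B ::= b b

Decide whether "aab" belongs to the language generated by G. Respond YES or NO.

Convert to CNF:
  S -> T0 A | T1 B | a | b
  A -> T0 A | T1 B | T1 T1 | a | b
  B -> T1 T1
  T0 -> a
  T1 -> b

CYK table (by increasing span):
  T[0,0] 'a' = {A,S,T0}  orig:{A,S}
  T[1,1] 'a' = {A,S,T0}  orig:{A,S}
  T[2,2] 'b' = {A,S,T1}  orig:{A,S}
  T[0,1] 'aa' = {A,S}
  T[1,2] 'ab' = {A,S}
  T[0,2] 'aab' = {A,S}

S ∈ T[0,2] ⇒ YES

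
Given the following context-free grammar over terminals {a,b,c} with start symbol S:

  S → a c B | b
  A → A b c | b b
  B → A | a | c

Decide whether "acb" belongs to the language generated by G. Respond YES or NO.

CNF form of G:
  S -> T2 X5 | b
  A -> A X3 | T0 T0
  B -> A X4 | T0 T0 | a | c
  T0 -> b
  T1 -> c
  T2 -> a
  X3 -> T0 T1
  X4 -> T0 T1
  X5 -> T1 B

Fill CYK table bottom-up:
  [0..0]={B,T2}  "a"  orig:{B}
  [1..1]={B,T1}  "c"  orig:{B}
  [2..2]={S,T0}  "b"  orig:{S}
  [0..1]=∅  "ac"
  [1..2]=∅  "cb"
  [0..2]=∅  "acb"

S ∉ T[0,2] ⇒ NO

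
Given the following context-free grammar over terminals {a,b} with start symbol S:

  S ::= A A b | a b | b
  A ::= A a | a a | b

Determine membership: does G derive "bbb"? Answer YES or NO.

CNF form of G:
  S -> A X2 | T0 T1 | b
  A -> A T0 | T0 T0 | b
  T0 -> a
  T1 -> b
  X2 -> A T1

CYK table (by increasing span):
  T[0,0] 'b' = {A,S,T1}  orig:{A,S}
  T[1,1] 'b' = {A,S,T1}  orig:{A,S}
  T[2,2] 'b' = {A,S,T1}  orig:{A,S}
  T[0,1] 'bb' = {X2}  orig:{}
  T[1,2] 'bb' = {X2}  orig:{}
  T[0,2] 'bbb' = {S}

S ∈ T[0,2] ⇒ YES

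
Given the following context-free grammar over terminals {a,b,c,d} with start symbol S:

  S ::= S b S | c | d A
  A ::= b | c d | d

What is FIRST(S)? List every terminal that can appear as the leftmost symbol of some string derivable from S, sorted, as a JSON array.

FIRST sets, iterate to fixpoint:
round 1:
  A via A→b: +{b}
  A via A→c d: +{c}
  A via A→d: +{d}
  S via S→c: +{c}
  S via S→d A: +{d}
  S: {c,d}  A: {b,c,d}
round 2: — fixpoint
  S: {c,d}  A: {b,c,d}

FIRST(S) = ["c", "d"]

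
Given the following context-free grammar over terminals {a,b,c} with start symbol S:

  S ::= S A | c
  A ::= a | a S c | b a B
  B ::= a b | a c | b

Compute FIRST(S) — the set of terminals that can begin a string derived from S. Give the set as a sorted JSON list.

FIRST sets, iterate to fixpoint:
round 1:
  A via A→a: +{a}
  A via A→b a B: +{b}
  B via B→a b: +{a}
  B via B→b: +{b}
  S via S→c: +{c}
  FIRST(S)={c}  FIRST(A)={a,b}  FIRST(B)={a,b}
round 2: done
  FIRST(S)={c}  FIRST(A)={a,b}  FIRST(B)={a,b}

FIRST(S) = ["c"]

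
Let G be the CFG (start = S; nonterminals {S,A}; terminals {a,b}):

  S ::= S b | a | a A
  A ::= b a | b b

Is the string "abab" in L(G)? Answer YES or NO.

Convert to CNF:
  S -> S T0 | T1 A | a
  A -> T0 T0 | T0 T1
  T0 -> b
  T1 -> a

CYK table (by increasing span):
  [0..0]={S,T1}  "a"  orig:{S}
  [1..1]={T0}  "b"  orig:{}
  [2..2]={S,T1}  "a"  orig:{S}
  [3..3]={T0}  "b"  orig:{}
  [0..1]={S}  "ab"
  [1..2]={A}  "ba"
  [2..3]={S}  "ab"
  [0..2]={S}  "aba"
  [1..3]=∅  "bab"
  [0..3]={S}  "abab"

S ∈ T[0,3] ⇒ YES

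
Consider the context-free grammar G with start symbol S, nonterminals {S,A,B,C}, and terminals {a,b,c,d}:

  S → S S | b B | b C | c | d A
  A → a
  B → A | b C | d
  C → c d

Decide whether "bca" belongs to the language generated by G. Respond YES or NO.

Convert to CNF:
  S -> S S | T0 B | T0 C | T2 A | c
  A -> a
  B -> T0 C | a | d
  C -> T1 T2
  T0 -> b
  T1 -> c
  T2 -> d

CYK fill:
  cell(0,0) b: {T0}  orig:{}
  cell(1,1) c: {S,T1}  orig:{S}
  cell(2,2) a: {A,B}
  cell(0,1) bc: ∅
  cell(1,2) ca: ∅
  cell(0,2) bca: ∅

S ∉ T[0,2] ⇒ NO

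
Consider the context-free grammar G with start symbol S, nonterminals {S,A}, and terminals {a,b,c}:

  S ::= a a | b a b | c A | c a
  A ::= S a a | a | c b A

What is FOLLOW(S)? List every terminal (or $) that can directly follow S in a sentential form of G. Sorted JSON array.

Compute FIRST by fixpoint:
pass 1:
  A via A→a: +{a}
  A via A→c b A: +{c}
  S via S→a a: +{a}
  S via S→b a b: +{b}
  S via S→c A: +{c}
  FIRST(S)={a,b,c}  FIRST(A)={a,c}
pass 2:
  A via A→S a a: +{b}
  FIRST(S)={a,b,c}  FIRST(A)={a,b,c}
pass 3: (stable)
  FIRST(S)={a,b,c}  FIRST(A)={a,b,c}

Compute FOLLOW by fixpoint:
initialize: $ ∈ FOLLOW(S)
pass 1:
  A→S a a: FOLLOW(S) ⊇ FIRST(a) = {a}; new: +{a}
  S→c A: FOLLOW(A) ⊇ FOLLOW(S) ⊇ {$,a}; new: +{$,a}
  S: {$,a}  A: {$,a}
pass 2: (no change)
  S: {$,a}  A: {$,a}

FOLLOW(S) = ["$", "a"]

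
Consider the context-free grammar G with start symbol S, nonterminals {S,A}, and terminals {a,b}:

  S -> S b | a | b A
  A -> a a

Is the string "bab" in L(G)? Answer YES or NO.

Convert to CNF:
  S -> S T1 | T1 A | a
  A -> T0 T0
  T0 -> a
  T1 -> b

Fill CYK table bottom-up:
  [0..0]={T1}  "b"  orig:{}
  [1..1]={S,T0}  "a"  orig:{S}
  [2..2]={T1}  "b"  orig:{}
  [0..1]=∅  "ba"
  [1..2]={S}  "ab"
  [0..2]=∅  "bab"

S ∉ T[0,2] ⇒ NO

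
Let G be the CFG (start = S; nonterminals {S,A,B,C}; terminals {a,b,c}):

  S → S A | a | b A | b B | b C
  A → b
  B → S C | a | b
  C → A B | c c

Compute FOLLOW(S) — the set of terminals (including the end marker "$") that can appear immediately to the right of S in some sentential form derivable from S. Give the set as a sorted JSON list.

FIRST sets, iterate to fixpoint:
pass 1:
  A via A→b: +{b}
  B via B→a: +{a}
  B via B→b: +{b}
  C via C→A B: +{b}
  C via C→c c: +{c}
  S via S→a: +{a}
  S via S→b A: +{b}
  S: {a,b}  A: {b}  B: {a,b}  C: {b,c}
pass 2: (no change)
  S: {a,b}  A: {b}  B: {a,b}  C: {b,c}

FOLLOW iteration:
seed FOLLOW(S) with $
round 1:
  B→S C: FOLLOW(S) ⊇ FIRST(C) = {b,c}; new: +{b,c}
  C→A B: FOLLOW(A) ⊇ FIRST(B) = {a,b}; new: +{a,b}
  S→S A: FOLLOW(A) ⊇ FOLLOW(S) ⊇ {$,b,c}; new: +{$,c}
  S→b B: FOLLOW(B) ⊇ FOLLOW(S) ⊇ {$,b,c}; new: +{$,b,c}
  S→b C: FOLLOW(C) ⊇ FOLLOW(S) ⊇ {$,b,c}; new: +{$,b,c}
  FOLLOW[S]={$,b,c}  FOLLOW[A]={$,a,b,c}  FOLLOW[B]={$,b,c}  FOLLOW[C]={$,b,c}
round 2: (no change)
  FOLLOW[S]={$,b,c}  FOLLOW[A]={$,a,b,c}  FOLLOW[B]={$,b,c}  FOLLOW[C]={$,b,c}

FOLLOW(S) = ["$", "b", "c"]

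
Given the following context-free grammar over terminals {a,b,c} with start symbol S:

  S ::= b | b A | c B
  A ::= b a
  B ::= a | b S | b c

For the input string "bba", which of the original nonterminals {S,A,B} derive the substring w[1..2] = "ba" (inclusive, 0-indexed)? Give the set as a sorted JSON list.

Convert to CNF:
  S -> T0 A | T2 B | b
  A -> T0 T1
  B -> T0 S | T0 T2 | a
  T0 -> b
  T1 -> a
  T2 -> c

Fill CYK table bottom-up (cells [i..j] with 1 ≤ i ≤ j ≤ 2 only):
  [1..1]={S,T0}  "b"  orig:{S}
  [2..2]={B,T1}  "a"  orig:{B}
  [1..2]={A}  "ba"

Original NTs in T[1,2] deriving "ba": ["A"]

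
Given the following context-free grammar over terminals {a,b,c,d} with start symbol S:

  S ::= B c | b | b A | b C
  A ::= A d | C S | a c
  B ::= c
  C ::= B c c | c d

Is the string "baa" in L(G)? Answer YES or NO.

CNF form of G:
  S -> B T2 | T3 A | T3 C | b
  A -> A T0 | C S | T1 T2
  B -> c
  C -> B X4 | T2 T0
  T0 -> d
  T1 -> a
  T2 -> c
  T3 -> b
  X4 -> T2 T2

CYK table (by increasing span):
  cell(0,0) b: {S,T3}  orig:{S}
  cell(1,1) a: {T1}  orig:{}
  cell(2,2) a: {T1}  orig:{}
  cell(0,1) ba: ∅
  cell(1,2) aa: ∅
  cell(0,2) baa: ∅

S ∉ T[0,2] ⇒ NO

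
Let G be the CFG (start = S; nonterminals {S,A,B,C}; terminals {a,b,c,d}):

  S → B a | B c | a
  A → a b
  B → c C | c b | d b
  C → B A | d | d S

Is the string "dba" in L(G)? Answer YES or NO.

Convert to CNF:
  S -> B T0 | B T2 | a
  A -> T0 T1
  B -> T2 C | T2 T1 | T3 T1
  C -> B A | T3 S | d
  T0 -> a
  T1 -> b
  T2 -> c
  T3 -> d

CYK table (by increasing span):
  T[0,0] 'd' = {C,T3}  orig:{C}
  T[1,1] 'b' = {T1}  orig:{}
  T[2,2] 'a' = {S,T0}  orig:{S}
  T[0,1] 'db' = {B}
  T[1,2] 'ba' = ∅
  T[0,2] 'dba' = {S}

S ∈ T[0,2] ⇒ YES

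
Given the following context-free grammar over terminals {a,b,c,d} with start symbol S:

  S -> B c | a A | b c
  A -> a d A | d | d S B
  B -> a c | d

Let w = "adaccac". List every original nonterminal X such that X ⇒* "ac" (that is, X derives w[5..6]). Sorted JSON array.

CNF form of G:
  S -> B T2 | T0 A | T3 T2
  A -> T0 X4 | T1 X5 | d
  B -> T0 T2 | d
  T0 -> a
  T1 -> d
  T2 -> c
  T3 -> b
  X4 -> T1 A
  X5 -> S B

Fill CYK table bottom-up — only the sub-triangle for w[5..6]:
  [5..5]={T0}  "a"  orig:{}
  [6..6]={T2}  "c"  orig:{}
  [5..6]={B}  "ac"

Original NTs in T[5,6] deriving "ac": ["B"]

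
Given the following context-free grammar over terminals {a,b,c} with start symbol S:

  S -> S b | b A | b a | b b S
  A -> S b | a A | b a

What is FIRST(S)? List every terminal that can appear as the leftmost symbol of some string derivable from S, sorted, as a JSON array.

FIRST sets, iterate to fixpoint:
iter 1:
  A via A→a A: +{a}
  A via A→b a: +{b}
  S via S→b A: +{b}
  S: {b}  A: {a,b}
iter 2: — fixpoint
  S: {b}  A: {a,b}

FIRST(S) = ["b"]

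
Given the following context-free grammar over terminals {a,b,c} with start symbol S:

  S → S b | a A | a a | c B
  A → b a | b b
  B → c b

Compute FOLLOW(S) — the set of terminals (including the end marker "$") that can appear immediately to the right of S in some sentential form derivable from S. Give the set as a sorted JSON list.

FIRST sets, iterate to fixpoint:
[1]
  A via A→b a: +{b}
  B via B→c b: +{c}
  S via S→a A: +{a}
  S via S→c B: +{c}
  FIRST[S]={a,c}  FIRST[A]={b}  FIRST[B]={c}
[2] (stable)
  FIRST[S]={a,c}  FIRST[A]={b}  FIRST[B]={c}

FOLLOW iteration:
FOLLOW(S) := {$}
round 1:
  S→S b: FOLLOW(S) ⊇ FIRST(b) = {b}; new: +{b}
  S→a A: FOLLOW(A) ⊇ FOLLOW(S) ⊇ {$,b}; new: +{$,b}
  S→c B: FOLLOW(B) ⊇ FOLLOW(S) ⊇ {$,b}; new: +{$,b}
  FOLLOW(S)={$,b}  FOLLOW(A)={$,b}  FOLLOW(B)={$,b}
round 2: — fixpoint
  FOLLOW(S)={$,b}  FOLLOW(A)={$,b}  FOLLOW(B)={$,b}

FOLLOW(S) = ["$", "b"]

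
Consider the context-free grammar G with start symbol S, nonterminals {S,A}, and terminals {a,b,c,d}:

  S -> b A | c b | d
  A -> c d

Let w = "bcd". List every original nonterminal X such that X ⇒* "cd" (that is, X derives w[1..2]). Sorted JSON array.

CNF form of G:
  S -> T0 T2 | T2 A | d
  A -> T0 T1
  T0 -> c
  T1 -> d
  T2 -> b

Fill CYK table bottom-up — only the sub-triangle for w[1..2]:
  [1..1]={T0}  "c"  orig:{}
  [2..2]={S,T1}  "d"  orig:{S}
  [1..2]={A}  "cd"

Original NTs in T[1,2] deriving "cd": ["A"]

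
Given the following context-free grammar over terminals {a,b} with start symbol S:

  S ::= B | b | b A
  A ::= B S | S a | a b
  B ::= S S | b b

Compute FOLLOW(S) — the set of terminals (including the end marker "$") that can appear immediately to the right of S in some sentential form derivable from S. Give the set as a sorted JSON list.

Compute FIRST by fixpoint:
pass 1:
  A via A→a b: +{a}
  B via B→b b: +{b}
  S via S→B: +{b}
  S: {b}  A: {a}  B: {b}
pass 2:
  A via A→B S: +{b}
  S: {b}  A: {a,b}  B: {b}
pass 3: (stable)
  S: {b}  A: {a,b}  B: {b}

FOLLOW sets:
initialize: $ ∈ FOLLOW(S)
pass 1:
  A→B S: FOLLOW(B) ⊇ FIRST(S) = {b}; new: +{b}
  A→S a: FOLLOW(S) ⊇ FIRST(a) = {a}; new: +{a}
  B→S S: FOLLOW(S) ⊇ FIRST(S) = {b}; new: +{b}
  S→B: FOLLOW(B) ⊇ FOLLOW(S) ⊇ {$,a,b}; new: +{$,a}
  S→b A: FOLLOW(A) ⊇ FOLLOW(S) ⊇ {$,a,b}; new: +{$,a,b}
  FOLLOW[S]={$,a,b}  FOLLOW[A]={$,a,b}  FOLLOW[B]={$,a,b}
pass 2: (no change)
  FOLLOW[S]={$,a,b}  FOLLOW[A]={$,a,b}  FOLLOW[B]={$,a,b}

FOLLOW(S) = ["$", "a", "b"]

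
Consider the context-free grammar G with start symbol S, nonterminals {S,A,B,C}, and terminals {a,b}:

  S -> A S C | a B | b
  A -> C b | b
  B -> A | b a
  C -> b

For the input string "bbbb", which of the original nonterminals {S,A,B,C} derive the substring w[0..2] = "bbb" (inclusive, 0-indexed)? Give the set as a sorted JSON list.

Convert to CNF:
  S -> A X2 | T1 B | b
  A -> C T0 | b
  B -> C T0 | T0 T1 | b
  C -> b
  T0 -> b
  T1 -> a
  X2 -> S C

CYK fill — only the sub-triangle for w[0..2]:
  cell(0,0) b: {A,B,C,S,T0}  orig:{A,B,C,S}
  cell(1,1) b: {A,B,C,S,T0}  orig:{A,B,C,S}
  cell(2,2) b: {A,B,C,S,T0}  orig:{A,B,C,S}
  cell(0,1) bb: {A,B,X2}  orig:{A,B}
  cell(1,2) bb: {A,B,X2}  orig:{A,B}
  cell(0,2) bbb: {S}

Original NTs in T[0,2] deriving "bbb": ["S"]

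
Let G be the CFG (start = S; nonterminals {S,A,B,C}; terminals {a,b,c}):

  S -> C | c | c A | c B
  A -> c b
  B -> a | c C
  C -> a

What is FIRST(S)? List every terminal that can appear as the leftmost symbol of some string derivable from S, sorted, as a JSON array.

FIRST sets, iterate to fixpoint:
round 1:
  A via A→c b: +{c}
  B via B→a: +{a}
  B via B→c C: +{c}
  C via C→a: +{a}
  S via S→C: +{a}
  S via S→c: +{c}
  FIRST(S)={a,c}  FIRST(A)={c}  FIRST(B)={a,c}  FIRST(C)={a}
round 2: — fixpoint
  FIRST(S)={a,c}  FIRST(A)={c}  FIRST(B)={a,c}  FIRST(C)={a}

FIRST(S) = ["a", "c"]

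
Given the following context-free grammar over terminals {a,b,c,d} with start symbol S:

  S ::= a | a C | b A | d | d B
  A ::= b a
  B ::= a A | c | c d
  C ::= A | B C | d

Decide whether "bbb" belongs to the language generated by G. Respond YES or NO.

Convert to CNF:
  S -> T0 A | T1 C | T3 B | a | d
  A -> T0 T1
  B -> T1 A | T2 T3 | c
  C -> B C | T0 T1 | d
  T0 -> b
  T1 -> a
  T2 -> c
  T3 -> d

CYK table (by increasing span):
  [0..0]={T0}  "b"  orig:{}
  [1..1]={T0}  "b"  orig:{}
  [2..2]={T0}  "b"  orig:{}
  [0..1]=∅  "bb"
  [1..2]=∅  "bb"
  [0..2]=∅  "bbb"

S ∉ T[0,2] ⇒ NO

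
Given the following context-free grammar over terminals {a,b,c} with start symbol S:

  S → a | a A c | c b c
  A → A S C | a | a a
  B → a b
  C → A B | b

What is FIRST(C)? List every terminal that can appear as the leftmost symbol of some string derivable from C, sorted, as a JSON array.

FIRST iteration:
round 1:
  A via A→a: +{a}
  B via B→a b: +{a}
  C via C→A B: +{a}
  C via C→b: +{b}
  S via S→a: +{a}
  S via S→c b c: +{c}
  FIRST[S]={a,c}  FIRST[A]={a}  FIRST[B]={a}  FIRST[C]={a,b}
round 2: done
  FIRST[S]={a,c}  FIRST[A]={a}  FIRST[B]={a}  FIRST[C]={a,b}

FIRST(C) = ["a", "b"]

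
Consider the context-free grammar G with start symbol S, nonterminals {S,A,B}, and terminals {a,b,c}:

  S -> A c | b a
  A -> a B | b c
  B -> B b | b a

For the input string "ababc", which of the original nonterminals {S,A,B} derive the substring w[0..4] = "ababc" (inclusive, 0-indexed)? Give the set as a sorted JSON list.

Convert to CNF:
  S -> A T2 | T1 T0
  A -> T0 B | T1 T2
  B -> B T1 | T1 T0
  T0 -> a
  T1 -> b
  T2 -> c

CYK table (by increasing span) (cells [i..j] with 0 ≤ i ≤ j ≤ 4 only):
  cell(0,0) a: {T0}  orig:{}
  cell(1,1) b: {T1}  orig:{}
  cell(2,2) a: {T0}  orig:{}
  cell(3,3) b: {T1}  orig:{}
  cell(4,4) c: {T2}  orig:{}
  cell(0,1) ab: ∅
  cell(1,2) ba: {B,S}
  cell(2,3) ab: ∅
  cell(3,4) bc: {A}
  cell(0,2) aba: {A}
  cell(1,3) bab: {B}
  cell(2,4) abc: ∅
  cell(0,3) abab: {A}
  cell(1,4) babc: ∅
  cell(0,4) ababc: {S}

Original NTs in T[0,4] deriving "ababc": ["S"]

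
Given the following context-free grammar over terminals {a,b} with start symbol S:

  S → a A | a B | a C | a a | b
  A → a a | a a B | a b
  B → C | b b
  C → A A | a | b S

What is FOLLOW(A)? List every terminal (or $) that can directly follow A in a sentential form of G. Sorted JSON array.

FIRST iteration:
iter 1:
  A via A→a a: +{a}
  B via B→b b: +{b}
  C via C→A A: +{a}
  C via C→b S: +{b}
  S via S→a A: +{a}
  S via S→b: +{b}
  FIRST[S]={a,b}  FIRST[A]={a}  FIRST[B]={b}  FIRST[C]={a,b}
iter 2:
  B via B→C: +{a}
  FIRST[S]={a,b}  FIRST[A]={a}  FIRST[B]={a,b}  FIRST[C]={a,b}
iter 3: done
  FIRST[S]={a,b}  FIRST[A]={a}  FIRST[B]={a,b}  FIRST[C]={a,b}

FOLLOW sets:
FOLLOW(S) := {$}
round 1:
  C→A A: FOLLOW(A) ⊇ FIRST(A) = {a}; new: +{a}
  S→a A: FOLLOW(A) ⊇ FOLLOW(S) ⊇ {$}; new: +{$}
  S→a B: FOLLOW(B) ⊇ FOLLOW(S) ⊇ {$}; new: +{$}
  S→a C: FOLLOW(C) ⊇ FOLLOW(S) ⊇ {$}; new: +{$}
  S: {$}  A: {$,a}  B: {$}  C: {$}
round 2:
  A→a a B: FOLLOW(B) ⊇ FOLLOW(A) ⊇ {$,a}; new: +{a}
  B→C: FOLLOW(C) ⊇ FOLLOW(B) ⊇ {$,a}; new: +{a}
  C→b S: FOLLOW(S) ⊇ FOLLOW(C) ⊇ {$,a}; new: +{a}
  S: {$,a}  A: {$,a}  B: {$,a}  C: {$,a}
round 3: done
  S: {$,a}  A: {$,a}  B: {$,a}  C: {$,a}

FOLLOW(A) = ["$", "a"]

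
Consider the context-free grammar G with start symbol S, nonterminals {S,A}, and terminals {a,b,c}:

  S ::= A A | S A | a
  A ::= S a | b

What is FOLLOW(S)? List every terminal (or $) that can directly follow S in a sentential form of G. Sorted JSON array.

Compute FIRST by fixpoint:
round 1:
  A via A→b: +{b}
  S via S→A A: +{b}
  S via S→a: +{a}
  FIRST[S]={a,b}  FIRST[A]={b}
round 2:
  A via A→S a: +{a}
  FIRST[S]={a,b}  FIRST[A]={a,b}
round 3: (no change)
  FIRST[S]={a,b}  FIRST[A]={a,b}

FOLLOW iteration:
FOLLOW(S) := {$}
pass 1:
  A→S a: FOLLOW(S) ⊇ FIRST(a) = {a}; new: +{a}
  S→A A: FOLLOW(A) ⊇ FIRST(A) = {a,b}; new: +{a,b}
  S→A A: FOLLOW(A) ⊇ FOLLOW(S) ⊇ {$,a}; new: +{$}
  S→S A: FOLLOW(S) ⊇ FIRST(A) = {a,b}; new: +{b}
  S: {$,a,b}  A: {$,a,b}
pass 2: (stable)
  S: {$,a,b}  A: {$,a,b}

FOLLOW(S) = ["$", "a", "b"]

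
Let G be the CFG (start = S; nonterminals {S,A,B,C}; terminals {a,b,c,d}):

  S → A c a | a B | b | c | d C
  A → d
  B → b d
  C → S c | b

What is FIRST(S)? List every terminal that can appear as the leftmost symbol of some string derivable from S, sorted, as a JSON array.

FIRST sets, iterate to fixpoint:
iter 1:
  A via A→d: +{d}
  B via B→b d: +{b}
  C via C→b: +{b}
  S via S→A c a: +{d}
  S via S→a B: +{a}
  S via S→b: +{b}
  S via S→c: +{c}
  S: {a,b,c,d}  A: {d}  B: {b}  C: {b}
iter 2:
  C via C→S c: +{a,c,d}
  S: {a,b,c,d}  A: {d}  B: {b}  C: {a,b,c,d}
iter 3: (no change)
  S: {a,b,c,d}  A: {d}  B: {b}  C: {a,b,c,d}

FIRST(S) = ["a", "b", "c", "d"]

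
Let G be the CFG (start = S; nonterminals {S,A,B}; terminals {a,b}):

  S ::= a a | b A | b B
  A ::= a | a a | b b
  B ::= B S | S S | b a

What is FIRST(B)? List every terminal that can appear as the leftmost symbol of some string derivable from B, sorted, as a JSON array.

FIRST iteration:
round 1:
  A via A→a: +{a}
  A via A→b b: +{b}
  B via B→b a: +{b}
  S via S→a a: +{a}
  S via S→b A: +{b}
  FIRST(S)={a,b}  FIRST(A)={a,b}  FIRST(B)={b}
round 2:
  B via B→S S: +{a}
  FIRST(S)={a,b}  FIRST(A)={a,b}  FIRST(B)={a,b}
round 3: done
  FIRST(S)={a,b}  FIRST(A)={a,b}  FIRST(B)={a,b}

FIRST(B) = ["a", "b"]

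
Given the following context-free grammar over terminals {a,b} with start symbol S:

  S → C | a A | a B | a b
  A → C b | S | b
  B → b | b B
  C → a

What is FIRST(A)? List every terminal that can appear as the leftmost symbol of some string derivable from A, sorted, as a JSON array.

FIRST iteration:
[1]
  A via A→b: +{b}
  B via B→b: +{b}
  C via C→a: +{a}
  S via S→C: +{a}
  S: {a}  A: {b}  B: {b}  C: {a}
[2]
  A via A→C b: +{a}
  S: {a}  A: {a,b}  B: {b}  C: {a}
[3] (stable)
  S: {a}  A: {a,b}  B: {b}  C: {a}

FIRST(A) = ["a", "b"]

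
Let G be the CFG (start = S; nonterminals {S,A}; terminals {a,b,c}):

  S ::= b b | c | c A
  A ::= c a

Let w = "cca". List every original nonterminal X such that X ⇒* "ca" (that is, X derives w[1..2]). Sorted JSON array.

CNF form of G:
  S -> T0 A | T2 T2 | c
  A -> T0 T1
  T0 -> c
  T1 -> a
  T2 -> b

CYK table (by increasing span) — only the sub-triangle for w[1..2]:
  [1..1]={S,T0}  "c"  orig:{S}
  [2..2]={T1}  "a"  orig:{}
  [1..2]={A}  "ca"

Original NTs in T[1,2] deriving "ca": ["A"]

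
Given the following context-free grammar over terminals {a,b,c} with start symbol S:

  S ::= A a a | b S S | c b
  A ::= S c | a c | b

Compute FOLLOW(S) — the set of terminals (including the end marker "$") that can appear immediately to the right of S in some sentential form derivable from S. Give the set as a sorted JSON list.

FIRST sets, iterate to fixpoint:
round 1:
  A via A→a c: +{a}
  A via A→b: +{b}
  S via S→A a a: +{a,b}
  S via S→c b: +{c}
  FIRST(S)={a,b,c}  FIRST(A)={a,b}
round 2:
  A via A→S c: +{c}
  FIRST(S)={a,b,c}  FIRST(A)={a,b,c}
round 3: (no change)
  FIRST(S)={a,b,c}  FIRST(A)={a,b,c}

Compute FOLLOW by fixpoint:
initialize: $ ∈ FOLLOW(S)
iter 1:
  A→S c: FOLLOW(S) ⊇ FIRST(c) = {c}; new: +{c}
  S→A a a: FOLLOW(A) ⊇ FIRST(a) = {a}; new: +{a}
  S→b S S: FOLLOW(S) ⊇ FIRST(S) = {a,b,c}; new: +{a,b}
  S: {$,a,b,c}  A: {a}
iter 2: — fixpoint
  S: {$,a,b,c}  A: {a}

FOLLOW(S) = ["$", "a", "b", "c"]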